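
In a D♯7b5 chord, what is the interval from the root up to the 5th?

D♯7b5 is spelled D♯–F𝄪–A–C♯.
The root is D♯ and the 5th is A.
From D♯ to A: 6 semitones over a fifth = diminished.

d5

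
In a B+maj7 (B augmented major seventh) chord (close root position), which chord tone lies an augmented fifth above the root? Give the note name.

F##

Spelling the chord: B-D#-F##-A#.
The root is B. An augmented fifth above B is F##.
F## is the chord's 5th.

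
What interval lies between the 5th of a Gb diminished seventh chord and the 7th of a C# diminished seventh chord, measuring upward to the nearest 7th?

augmented sixth

The 5th of Gb diminished seventh is Dbb; the 7th of C# diminished seventh is Bb.
From Dbb to Bb: 10 semitones over a sixth = augmented.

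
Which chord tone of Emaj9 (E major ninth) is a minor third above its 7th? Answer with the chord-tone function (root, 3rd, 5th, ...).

The chord tones of Emaj9 are E G# B D# F#.
The 7th is D#. A minor third above D# is F#.
F# is the chord's 9th.

9th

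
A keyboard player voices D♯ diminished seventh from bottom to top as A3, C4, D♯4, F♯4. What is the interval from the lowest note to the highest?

The outer voices are A3 and F♯4.
Counting 6 letters and 9 half steps from A gives a major sixth.

major sixth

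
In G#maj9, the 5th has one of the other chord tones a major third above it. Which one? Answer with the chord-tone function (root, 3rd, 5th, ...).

7th

G# major ninth is spelled G#–B#–D#–F##–A#.
The 5th is D#. A major third above D# is F##.
F## is the chord's 7th.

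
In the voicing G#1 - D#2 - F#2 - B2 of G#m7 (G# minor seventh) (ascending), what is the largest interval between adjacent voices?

Adjacent intervals: G#1→D#2 = perfect fifth; D#2→F#2 = minor third; F#2→B2 = perfect fourth.
The largest is G#1 to D#2, a perfect fifth (7 semitones).

perfect fifth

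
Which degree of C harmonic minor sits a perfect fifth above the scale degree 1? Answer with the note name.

The scale is C D Eb F G Ab B.
The scale degree 1 is C; a perfect fifth above that is G — scale degree 5.

G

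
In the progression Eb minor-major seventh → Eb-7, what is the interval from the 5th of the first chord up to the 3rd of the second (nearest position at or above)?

minor sixth

The 5th of Eb minor-major seventh is Bb; the 3rd of Eb-7 is Gb.
From Bb to Gb: 8 semitones over a sixth = minor.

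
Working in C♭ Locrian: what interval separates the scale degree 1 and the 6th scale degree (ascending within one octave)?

minor sixth

Spelling C♭ Locrian: C♭ D𝄫 E𝄫 F♭ G𝄫 A𝄫 B𝄫.
So we need the interval from C♭ up to A𝄫.
From C♭ to A𝄫: 8 semitones over a sixth = minor.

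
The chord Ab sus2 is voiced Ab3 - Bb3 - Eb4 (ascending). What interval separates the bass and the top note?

The outer voices are Ab3 and Eb4.
Ab up to Eb spans 5 letter names and 7 semitones — a perfect fifth.

perfect fifth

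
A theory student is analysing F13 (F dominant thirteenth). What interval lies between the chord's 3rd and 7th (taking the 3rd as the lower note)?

diminished fifth

Spelling the chord: F-A-C-Eb-G-D.
That puts A below Eb.
A up to Eb is 6 semitones, a half step narrower than a perfect fifth, so the interval is diminished.
That tritone between 3rd and 7th is what gives the dominant seventh its pull toward resolution.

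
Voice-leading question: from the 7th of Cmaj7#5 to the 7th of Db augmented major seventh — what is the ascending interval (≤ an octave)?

minor 2nd

Cmaj7#5 has B as its 7th, and Db augmented major seventh has C as its 7th.
2 letter names make it a second; at 1 semitone (a half step narrower than major) the quality is minor.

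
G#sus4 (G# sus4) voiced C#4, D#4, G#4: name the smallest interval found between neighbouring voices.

Adjacent intervals: C#4→D#4 = major second; D#4→G#4 = perfect fourth.
The smallest is C#4 to D#4, a major second (2 semitones).

major second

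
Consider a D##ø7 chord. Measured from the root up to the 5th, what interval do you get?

D##m7b5 (D## half-diminished seventh): D##–F##–A#–C##.
That puts D## below A#.
D## up to A# is 6 semitones, a half step narrower than a perfect fifth, so the interval is diminished.

diminished 5th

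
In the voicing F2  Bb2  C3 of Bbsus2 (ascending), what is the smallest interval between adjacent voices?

Adjacent intervals: F2→Bb2 = perfect fourth; Bb2→C3 = major second.
The smallest is Bb2 to C3, a major second (2 semitones).

M2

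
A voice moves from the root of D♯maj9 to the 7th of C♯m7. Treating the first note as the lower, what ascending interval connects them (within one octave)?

m6

D♯maj9 has D♯ as its root, and C♯m7 has B as its 7th.
D♯ up to B is 8 semitones, a half step narrower than a major sixth, so the interval is minor.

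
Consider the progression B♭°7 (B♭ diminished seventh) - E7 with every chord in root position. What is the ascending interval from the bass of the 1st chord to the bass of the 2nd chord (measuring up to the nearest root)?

augmented 4th

The roots are B♭ and E.
B♭ up to E is 6 semitones, a half step wider than a perfect fourth, so the interval is augmented.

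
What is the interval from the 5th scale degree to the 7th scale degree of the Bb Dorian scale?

m3

The scale runs Bb C Db Eb F G Ab.
5th scale degree = F; degree 7 = Ab.
F up to Ab is 3 semitones, a half step narrower than a major third, so the interval is minor.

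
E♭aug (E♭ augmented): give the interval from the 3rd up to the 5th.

major third

Spelling the chord: E♭-G-B.
The 3rd is G and the 5th is B.
Counting 3 letters and 4 half steps from G gives a major third.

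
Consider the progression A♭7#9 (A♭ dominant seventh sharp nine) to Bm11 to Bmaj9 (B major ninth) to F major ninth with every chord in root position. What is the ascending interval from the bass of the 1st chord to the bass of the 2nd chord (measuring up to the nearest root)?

The roots are A♭ and B.
A♭ up to B is 3 semitones, a half step wider than a major second, so the interval is augmented.

augmented second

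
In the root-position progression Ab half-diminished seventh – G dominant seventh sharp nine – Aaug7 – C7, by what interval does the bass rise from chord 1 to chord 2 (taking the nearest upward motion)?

M7

The roots are Ab and G.
Ab up to G spans 7 letter names and 11 semitones — a major seventh.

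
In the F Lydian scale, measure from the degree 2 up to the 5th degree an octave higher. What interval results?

P11

The scale runs F G A B C D E.
That puts G below C.
G up to C spans 11 letter names and 17 semitones — a perfect eleventh.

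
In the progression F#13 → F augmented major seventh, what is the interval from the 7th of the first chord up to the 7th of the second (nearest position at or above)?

perfect unison

The 7th of F#13 is E; the 7th of F augmented major seventh is E.
E up to E spans 1 letter names and 0 semitones — a perfect unison.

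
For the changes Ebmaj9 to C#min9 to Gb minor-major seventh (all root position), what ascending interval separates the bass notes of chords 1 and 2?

The roots are Eb and C#.
From Eb to C#: 10 semitones over a sixth = augmented.

A6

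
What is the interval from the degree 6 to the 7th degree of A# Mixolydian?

minor 2nd

The scale runs A# B# C## D# E# F## G#.
So we need the interval from F## up to G#.
From F## to G#: 1 semitone over a second = minor.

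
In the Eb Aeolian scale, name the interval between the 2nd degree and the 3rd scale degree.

Eb natural minor: Eb F Gb Ab Bb Cb Db.
2nd degree = F; scale degree 3 = Gb.
From F to Gb: 1 semitone over a second = minor.

minor second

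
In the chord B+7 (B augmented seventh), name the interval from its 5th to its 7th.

diminished third

Baug7: B–D#–F##–A.
The 5th is F## and the 7th is A.
From F## to A: 2 semitones over a third = diminished.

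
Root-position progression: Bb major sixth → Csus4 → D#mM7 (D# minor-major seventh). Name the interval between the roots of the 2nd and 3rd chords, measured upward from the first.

The roots are C and D#.
2 letter names make it a second; at 3 semitones (a half step wider than major) the quality is augmented.

augmented second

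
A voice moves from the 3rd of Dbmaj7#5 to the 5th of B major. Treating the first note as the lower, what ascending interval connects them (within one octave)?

augmented unison

Dbmaj7#5 has F as its 3rd, and B major has F# as its 5th.
1 letter names make it a unison; at 1 semitone (a half step wider than perfect) the quality is augmented.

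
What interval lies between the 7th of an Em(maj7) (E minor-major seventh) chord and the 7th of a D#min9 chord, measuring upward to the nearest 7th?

minor 7th

The 7th of Em(maj7) (E minor-major seventh) is D#; the 7th of D#min9 is C#.
D# up to C# is 10 semitones, a half step narrower than a major seventh, so the interval is minor.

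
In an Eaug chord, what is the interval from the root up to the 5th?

augmented fifth

The chord tones of Eaug are E-G♯-B♯.
That puts E below B♯.
E up to B♯ is 8 semitones, a half step wider than a perfect fifth, so the interval is augmented.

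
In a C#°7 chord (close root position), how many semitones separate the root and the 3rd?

C#dim7 (C# diminished seventh) is spelled C#-E-G-Bb.
C# to E is a minor third: 3 semitones.

3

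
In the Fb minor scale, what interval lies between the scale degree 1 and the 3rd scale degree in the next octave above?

Spelling the Fb minor scale: Fb Gb Abb Bbb Cb Dbb Ebb.
That puts Fb below Abb.
From Fb to Abb: 15 semitones over a tenth = minor.

minor tenth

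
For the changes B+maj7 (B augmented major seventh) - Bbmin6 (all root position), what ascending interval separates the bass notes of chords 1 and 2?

The roots are B and Bb.
From B to Bb: 11 semitones over an octave = diminished.

diminished octave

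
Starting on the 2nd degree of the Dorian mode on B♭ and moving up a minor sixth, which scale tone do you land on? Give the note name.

Ab

The scale is B♭ C D♭ E♭ F G A♭.
The 2nd degree is C; a minor sixth above that is A♭ — scale degree 7.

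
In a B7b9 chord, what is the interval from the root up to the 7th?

The chord tones of B7b9 are B, D♯, F♯, A, C.
Root = B; 7th = A.
From B to A: 10 semitones over a seventh = minor.

minor seventh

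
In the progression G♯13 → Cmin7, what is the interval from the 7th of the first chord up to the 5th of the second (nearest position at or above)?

minor second

G♯13 has F♯ as its 7th, and Cmin7 has G as its 5th.
From F♯ to G: 1 semitone over a second = minor.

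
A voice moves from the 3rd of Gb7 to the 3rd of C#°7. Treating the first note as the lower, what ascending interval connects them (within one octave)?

Gb7 has Bb as its 3rd, and C#°7 has E as its 3rd.
Bb up to E is 6 semitones, a half step wider than a perfect fourth, so the interval is augmented.

A4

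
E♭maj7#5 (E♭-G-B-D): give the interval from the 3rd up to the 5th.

major 3rd

3rd = G; 5th = B.
Counting 3 letters and 4 half steps from G gives a major third.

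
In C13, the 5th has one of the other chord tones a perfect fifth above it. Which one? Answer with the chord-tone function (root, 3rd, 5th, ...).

9th

C13 is spelled C-E-G-Bb-D-A.
The 5th is G. A perfect fifth above G is D.
D is the chord's 9th.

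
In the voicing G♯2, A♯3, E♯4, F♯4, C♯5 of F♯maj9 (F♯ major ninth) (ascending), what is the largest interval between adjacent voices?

major 9th

Adjacent intervals: G♯2→A♯3 = major ninth; A♯3→E♯4 = perfect fifth; E♯4→F♯4 = minor second; F♯4→C♯5 = perfect fifth.
The largest is G♯2 to A♯3, a major ninth (14 semitones).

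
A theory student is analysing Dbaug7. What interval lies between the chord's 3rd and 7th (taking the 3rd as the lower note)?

diminished fifth

Db7#5 is spelled Db-F-A-Cb.
3rd = F; 7th = Cb.
F up to Cb is 6 semitones, a half step narrower than a perfect fifth, so the interval is diminished.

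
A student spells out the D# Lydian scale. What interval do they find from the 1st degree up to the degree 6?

M6

D# lydian: D# E# F## G## A# B# C##.
That puts D# below B#.
From D# to B# is 9 semitones, exactly the major sixth.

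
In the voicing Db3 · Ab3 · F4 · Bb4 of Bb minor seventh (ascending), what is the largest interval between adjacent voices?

major 6th

Adjacent intervals: Db3→Ab3 = perfect fifth; Ab3→F4 = major sixth; F4→Bb4 = perfect fourth.
The largest is Ab3 to F4, a major sixth (9 semitones).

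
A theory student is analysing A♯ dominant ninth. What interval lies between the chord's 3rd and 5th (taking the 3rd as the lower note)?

minor third

Spelling the chord: A♯, C𝄪, E♯, G♯, B♯.
The 3rd is C𝄪 and the 5th is E♯.
C𝄪 up to E♯ is 3 semitones, a half step narrower than a major third, so the interval is minor.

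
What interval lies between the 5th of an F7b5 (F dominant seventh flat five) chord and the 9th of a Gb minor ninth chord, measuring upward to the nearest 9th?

major sixth

F7b5 (F dominant seventh flat five) has Cb as its 5th, and Gb minor ninth has Ab as its 9th.
Cb up to Ab spans 6 letter names and 9 semitones — a major sixth.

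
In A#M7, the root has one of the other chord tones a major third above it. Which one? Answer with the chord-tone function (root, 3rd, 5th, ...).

A#maj7: A# C## E# G##.
The root is A#. A major third above A# is C##.
C## is the chord's 3rd.

3rd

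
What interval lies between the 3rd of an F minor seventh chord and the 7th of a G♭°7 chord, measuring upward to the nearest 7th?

The 3rd of F minor seventh is A♭; the 7th of G♭°7 is F𝄫.
6 letter names make it a sixth; at 7 semitones (a whole step narrower than major) the quality is diminished.

diminished sixth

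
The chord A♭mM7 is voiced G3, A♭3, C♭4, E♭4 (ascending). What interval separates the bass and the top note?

The outer voices are G3 and E♭4.
From G to E♭: 8 semitones over a sixth = minor.

minor sixth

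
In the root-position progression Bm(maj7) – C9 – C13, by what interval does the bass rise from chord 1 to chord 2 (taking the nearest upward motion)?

m2

The roots are B and C.
From B to C: 1 semitone over a second = minor.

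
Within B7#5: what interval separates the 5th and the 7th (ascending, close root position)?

diminished third

Spelling the chord: B, D#, F##, A.
The 5th is F## and the 7th is A.
From F## to A: 2 semitones over a third = diminished.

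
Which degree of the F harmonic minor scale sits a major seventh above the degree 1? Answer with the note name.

The scale is F G Ab Bb C Db E.
The degree 1 is F; a major seventh above that is E — scale degree 7.

E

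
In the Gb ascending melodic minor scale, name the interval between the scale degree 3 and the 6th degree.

The scale runs Gb Ab Bbb Cb Db Eb F.
So we need the interval from Bbb up to Eb.
Bbb up to Eb is 6 semitones, a half step wider than a perfect fourth, so the interval is augmented.

augmented fourth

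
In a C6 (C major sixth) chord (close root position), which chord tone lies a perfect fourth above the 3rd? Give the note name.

C major sixth: C E G A.
The 3rd is E. A perfect fourth above E is A.
A is the chord's 6th.

A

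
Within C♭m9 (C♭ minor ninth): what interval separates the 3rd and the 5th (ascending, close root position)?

major third

Spelling the chord: C♭ E𝄫 G♭ B𝄫 D♭.
The 3rd is E𝄫 and the 5th is G♭.
E𝄫 up to G♭ spans 3 letter names and 4 semitones — a major third.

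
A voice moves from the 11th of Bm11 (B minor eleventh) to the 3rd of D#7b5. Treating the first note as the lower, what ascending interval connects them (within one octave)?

augmented second

The 11th of Bm11 (B minor eleventh) is E; the 3rd of D#7b5 is F##.
E up to F## is 3 semitones, a half step wider than a major second, so the interval is augmented.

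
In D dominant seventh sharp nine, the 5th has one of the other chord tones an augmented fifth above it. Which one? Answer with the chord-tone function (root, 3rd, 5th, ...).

D7#9: D F♯ A C E♯.
The 5th is A. An augmented fifth above A is E♯.
E♯ is the chord's 9th.

9th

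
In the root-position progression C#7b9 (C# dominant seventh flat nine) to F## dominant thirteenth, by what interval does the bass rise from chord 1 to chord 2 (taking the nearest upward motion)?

augmented 4th

The roots are C# and F##.
C# up to F## is 6 semitones, a half step wider than a perfect fourth, so the interval is augmented.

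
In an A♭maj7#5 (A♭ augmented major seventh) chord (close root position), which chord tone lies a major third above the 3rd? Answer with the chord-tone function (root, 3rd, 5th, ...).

5th

Spelling the chord: A♭, C, E, G.
The 3rd is C. A major third above C is E.
E is the chord's 5th.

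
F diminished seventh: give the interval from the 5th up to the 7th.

F diminished seventh: F Ab Cb Ebb.
The 5th is Cb and the 7th is Ebb.
From Cb to Ebb: 3 semitones over a third = minor.

minor third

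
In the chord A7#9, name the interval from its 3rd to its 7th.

A7#9 (A dominant seventh sharp nine) is spelled A-C#-E-G-B#.
3rd = C#; 7th = G.
From C# to G: 6 semitones over a fifth = diminished.
That tritone between 3rd and 7th is what gives the dominant seventh its pull toward resolution.

d5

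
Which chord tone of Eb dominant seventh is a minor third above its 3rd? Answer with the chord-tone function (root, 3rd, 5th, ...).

5th

Eb7 is spelled Eb-G-Bb-Db.
The 3rd is G. A minor third above G is Bb.
Bb is the chord's 5th.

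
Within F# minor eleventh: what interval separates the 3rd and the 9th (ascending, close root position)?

major 7th

The chord tones of F#m11 (F# minor eleventh) are F#, A, C#, E, G#, B.
3rd = A; 9th = G#.
From A to G# is 11 semitones, exactly the major seventh.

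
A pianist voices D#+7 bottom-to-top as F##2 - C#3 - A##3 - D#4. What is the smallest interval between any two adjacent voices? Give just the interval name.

diminished fourth

Adjacent intervals: F##2→C#3 = diminished fifth; C#3→A##3 = augmented sixth; A##3→D#4 = diminished fourth.
The smallest is A##3 to D#4, a diminished fourth (4 semitones).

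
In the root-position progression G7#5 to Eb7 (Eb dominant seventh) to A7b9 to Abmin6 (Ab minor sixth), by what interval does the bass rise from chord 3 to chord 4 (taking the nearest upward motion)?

diminished octave

The roots are A and Ab.
From A to Ab: 11 semitones over an octave = diminished.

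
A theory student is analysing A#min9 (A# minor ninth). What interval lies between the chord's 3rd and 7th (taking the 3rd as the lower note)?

A# minor ninth: A#-C#-E#-G#-B#.
That puts C# below G#.
From C# to G# is 7 semitones, exactly the perfect fifth.

perfect fifth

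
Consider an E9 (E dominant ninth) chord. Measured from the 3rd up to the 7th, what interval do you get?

E dominant ninth is spelled E G# B D F#.
The 3rd is G# and the 7th is D.
From G# to D: 6 semitones over a fifth = diminished.

diminished fifth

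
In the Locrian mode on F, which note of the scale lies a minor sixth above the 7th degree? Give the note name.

The scale is F Gb Ab Bb Cb Db Eb.
The 7th degree is Eb; a minor sixth above that is Cb — scale degree 5.

Cb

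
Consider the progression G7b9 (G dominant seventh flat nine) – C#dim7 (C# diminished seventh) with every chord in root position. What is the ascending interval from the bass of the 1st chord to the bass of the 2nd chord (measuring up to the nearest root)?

augmented fourth

The roots are G and C#.
From G to C#: 6 semitones over a fourth = augmented.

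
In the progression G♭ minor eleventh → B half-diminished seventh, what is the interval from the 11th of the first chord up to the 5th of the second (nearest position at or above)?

The 11th of G♭ minor eleventh is C♭; the 5th of B half-diminished seventh is F.
From C♭ to F: 6 semitones over a fourth = augmented.

augmented fourth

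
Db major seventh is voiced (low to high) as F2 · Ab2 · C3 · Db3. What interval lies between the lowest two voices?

Those voices are F2 and Ab2.
3 letter names make it a third; at 3 semitones (a half step narrower than major) the quality is minor.

minor third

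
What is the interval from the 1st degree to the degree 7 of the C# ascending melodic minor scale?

C# melodic minor: C# D# E F# G# A# B#.
So we need the interval from C# up to B#.
Counting 7 letters and 11 half steps from C# gives a major seventh.

M7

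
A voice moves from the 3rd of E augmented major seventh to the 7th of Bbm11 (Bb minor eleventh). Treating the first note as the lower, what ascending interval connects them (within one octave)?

E augmented major seventh has G# as its 3rd, and Bbm11 (Bb minor eleventh) has Ab as its 7th.
From G# to Ab: 0 semitones over a second = diminished.

diminished 2nd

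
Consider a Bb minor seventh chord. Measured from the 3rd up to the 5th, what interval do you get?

Bb-7: Bb-Db-F-Ab.
So we need the interval from Db up to F.
From Db to F is 4 semitones, exactly the major third.

major 3rd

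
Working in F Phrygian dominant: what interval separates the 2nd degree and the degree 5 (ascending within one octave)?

Spelling F Phrygian dominant: F Gb A Bb C Db Eb.
That puts Gb below C.
From Gb to C: 6 semitones over a fourth = augmented.

A4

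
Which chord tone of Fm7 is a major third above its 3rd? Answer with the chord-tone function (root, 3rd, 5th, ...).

The chord tones of F-7 (F minor seventh) are F, Ab, C, Eb.
The 3rd is Ab. A major third above Ab is C.
C is the chord's 5th.

5th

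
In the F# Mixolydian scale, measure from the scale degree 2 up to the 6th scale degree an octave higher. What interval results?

The scale runs F# G# A# B C# D# E.
That puts G# below D#.
Counting 12 letters and 19 half steps from G# gives a perfect twelfth.

perfect twelfth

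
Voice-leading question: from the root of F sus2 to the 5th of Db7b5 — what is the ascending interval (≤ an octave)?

d3

The root of F sus2 is F; the 5th of Db7b5 is Abb.
From F to Abb: 2 semitones over a third = diminished.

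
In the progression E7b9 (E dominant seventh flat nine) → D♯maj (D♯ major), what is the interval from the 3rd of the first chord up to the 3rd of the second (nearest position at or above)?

major seventh

The 3rd of E7b9 (E dominant seventh flat nine) is G♯; the 3rd of D♯maj (D♯ major) is F𝄪.
From G♯ to F𝄪 is 11 semitones, exactly the major seventh.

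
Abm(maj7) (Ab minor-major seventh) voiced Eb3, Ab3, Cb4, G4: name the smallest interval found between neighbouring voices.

minor third

Adjacent intervals: Eb3→Ab3 = perfect fourth; Ab3→Cb4 = minor third; Cb4→G4 = augmented fifth.
The smallest is Ab3 to Cb4, a minor third (3 semitones).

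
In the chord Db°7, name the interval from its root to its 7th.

diminished seventh

Db diminished seventh is spelled Db, Fb, Abb, Cbb.
So we need the interval from Db up to Cbb.
7 letter names make it a seventh; at 9 semitones (a whole step narrower than major) the quality is diminished.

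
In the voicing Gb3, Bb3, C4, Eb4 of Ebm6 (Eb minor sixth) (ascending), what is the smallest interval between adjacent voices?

major 2nd

Adjacent intervals: Gb3→Bb3 = major third; Bb3→C4 = major second; C4→Eb4 = minor third.
The smallest is Bb3 to C4, a major second (2 semitones).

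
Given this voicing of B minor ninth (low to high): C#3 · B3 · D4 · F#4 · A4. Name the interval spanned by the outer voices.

minor 13th

The outer voices are C#3 and A4.
From C# to A: 20 semitones over a thirteenth = minor.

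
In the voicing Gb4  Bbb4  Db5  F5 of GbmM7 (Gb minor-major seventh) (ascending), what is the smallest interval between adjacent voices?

Adjacent intervals: Gb4→Bbb4 = minor third; Bbb4→Db5 = major third; Db5→F5 = major third.
The smallest is Gb4 to Bbb4, a minor third (3 semitones).

minor third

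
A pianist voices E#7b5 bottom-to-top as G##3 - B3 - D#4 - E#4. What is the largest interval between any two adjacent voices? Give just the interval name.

M3

Adjacent intervals: G##3→B3 = diminished third; B3→D#4 = major third; D#4→E#4 = major second.
The largest is B3 to D#4, a major third (4 semitones).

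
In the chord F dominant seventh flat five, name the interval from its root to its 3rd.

major third

F7b5: F A C♭ E♭.
So we need the interval from F up to A.
From F to A is 4 semitones, exactly the major third.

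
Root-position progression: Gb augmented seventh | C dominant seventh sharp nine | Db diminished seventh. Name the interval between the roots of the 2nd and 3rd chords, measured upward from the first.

The roots are C and Db.
From C to Db: 1 semitone over a second = minor.

minor second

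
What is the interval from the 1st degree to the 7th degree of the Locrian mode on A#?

The scale runs A# B C# D# E F# G#.
1st degree = A#; degree 7 = G#.
From A# to G#: 10 semitones over a seventh = minor.

minor seventh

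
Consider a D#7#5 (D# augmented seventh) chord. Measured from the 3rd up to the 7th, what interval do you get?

diminished fifth

The chord tones of D#7#5 are D# F## A## C#.
The 3rd is F## and the 7th is C#.
F## up to C# is 6 semitones, a half step narrower than a perfect fifth, so the interval is diminished.
This 3–7 tritone is the characteristic tension at the heart of the dominant sound.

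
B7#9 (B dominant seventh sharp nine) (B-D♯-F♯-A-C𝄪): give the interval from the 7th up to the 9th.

augmented third

That puts A below C𝄪.
From A to C𝄪: 5 semitones over a third = augmented.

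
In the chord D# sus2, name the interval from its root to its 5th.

perfect 5th

D#sus2 (D# sus2): D# E# A#.
That puts D# below A#.
D# up to A# spans 5 letter names and 7 semitones — a perfect fifth.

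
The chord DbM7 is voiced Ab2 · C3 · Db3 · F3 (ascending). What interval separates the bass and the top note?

major sixth

The outer voices are Ab2 and F3.
From Ab to F is 9 semitones, exactly the major sixth.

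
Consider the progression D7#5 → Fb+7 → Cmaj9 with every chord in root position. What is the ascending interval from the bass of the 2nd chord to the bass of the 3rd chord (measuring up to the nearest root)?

augmented fifth

The roots are Fb and C.
From Fb to C: 8 semitones over a fifth = augmented.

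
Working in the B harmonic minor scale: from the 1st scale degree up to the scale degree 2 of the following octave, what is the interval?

The scale runs B C# D E F# G A#.
1st scale degree = B; scale degree 2 (up an octave) = C#.
B up to C# spans 9 letter names and 14 semitones — a major ninth.

major ninth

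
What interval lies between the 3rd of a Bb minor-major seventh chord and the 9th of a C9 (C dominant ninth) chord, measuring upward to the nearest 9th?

A1

Bb minor-major seventh has Db as its 3rd, and C9 (C dominant ninth) has D as its 9th.
1 letter names make it a unison; at 1 semitone (a half step wider than perfect) the quality is augmented.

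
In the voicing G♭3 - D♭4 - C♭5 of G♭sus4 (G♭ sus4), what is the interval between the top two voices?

m7

Those voices are D♭4 and C♭5.
From D♭ to C♭: 10 semitones over a seventh = minor.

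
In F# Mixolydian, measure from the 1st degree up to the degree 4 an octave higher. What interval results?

perfect eleventh

The scale runs F# G# A# B C# D# E.
1st degree = F#; degree 4 (up an octave) = B.
Counting 11 letters and 17 half steps from F# gives a perfect eleventh.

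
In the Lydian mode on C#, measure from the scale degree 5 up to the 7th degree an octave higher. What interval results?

major 10th

C# lydian: C# D# E# F## G# A# B#.
So we need the interval from G# up to B#.
Counting 10 letters and 16 half steps from G# gives a major tenth.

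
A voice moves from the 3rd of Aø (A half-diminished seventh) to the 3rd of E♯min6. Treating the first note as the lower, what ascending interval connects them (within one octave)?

A5

Aø (A half-diminished seventh) has C as its 3rd, and E♯min6 has G♯ as its 3rd.
From C to G♯: 8 semitones over a fifth = augmented.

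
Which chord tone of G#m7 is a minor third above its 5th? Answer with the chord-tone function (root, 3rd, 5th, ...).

7th

Spelling the chord: G#–B–D#–F#.
The 5th is D#. A minor third above D# is F#.
F# is the chord's 7th.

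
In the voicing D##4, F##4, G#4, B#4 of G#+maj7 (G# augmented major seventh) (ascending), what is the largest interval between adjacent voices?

Adjacent intervals: D##4→F##4 = minor third; F##4→G#4 = minor second; G#4→B#4 = major third.
The largest is G#4 to B#4, a major third (4 semitones).

major third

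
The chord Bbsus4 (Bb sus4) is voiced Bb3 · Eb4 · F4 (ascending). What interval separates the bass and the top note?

The outer voices are Bb3 and F4.
Counting 5 letters and 7 half steps from Bb gives a perfect fifth.

P5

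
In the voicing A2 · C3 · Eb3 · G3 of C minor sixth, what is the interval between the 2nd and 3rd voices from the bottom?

Those voices are C3 and Eb3.
From C to Eb: 3 semitones over a third = minor.

minor third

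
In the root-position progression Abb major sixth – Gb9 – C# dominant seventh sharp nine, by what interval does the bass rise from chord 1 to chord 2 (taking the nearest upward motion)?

The roots are Abb and Gb.
From Abb to Gb is 11 semitones, exactly the major seventh.

major seventh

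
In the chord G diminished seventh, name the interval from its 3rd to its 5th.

minor third

G°7: G, B♭, D♭, F♭.
3rd = B♭; 5th = D♭.
From B♭ to D♭: 3 semitones over a third = minor.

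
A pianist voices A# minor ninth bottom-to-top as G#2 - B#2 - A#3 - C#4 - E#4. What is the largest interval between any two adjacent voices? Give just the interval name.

minor seventh

Adjacent intervals: G#2→B#2 = major third; B#2→A#3 = minor seventh; A#3→C#4 = minor third; C#4→E#4 = major third.
The largest is B#2 to A#3, a minor seventh (10 semitones).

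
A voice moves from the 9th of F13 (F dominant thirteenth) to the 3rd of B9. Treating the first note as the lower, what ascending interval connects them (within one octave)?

augmented fifth

The 9th of F13 (F dominant thirteenth) is G; the 3rd of B9 is D#.
G up to D# is 8 semitones, a half step wider than a perfect fifth, so the interval is augmented.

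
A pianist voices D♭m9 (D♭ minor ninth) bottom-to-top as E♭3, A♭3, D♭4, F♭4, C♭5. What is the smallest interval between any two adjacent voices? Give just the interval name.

Adjacent intervals: E♭3→A♭3 = perfect fourth; A♭3→D♭4 = perfect fourth; D♭4→F♭4 = minor third; F♭4→C♭5 = perfect fifth.
The smallest is D♭4 to F♭4, a minor third (3 semitones).

minor 3rd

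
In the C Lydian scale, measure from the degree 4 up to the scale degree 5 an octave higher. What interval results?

C lydian: C D E F# G A B.
So we need the interval from F# up to G.
From F# to G: 13 semitones over a ninth = minor.

minor ninth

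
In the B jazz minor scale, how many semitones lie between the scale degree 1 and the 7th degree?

11

The scale is B C# D E F# G# A#.
B up to A# is a major seventh — 11 semitones.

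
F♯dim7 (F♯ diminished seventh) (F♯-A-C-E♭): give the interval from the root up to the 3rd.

minor 3rd

Root = F♯; 3rd = A.
F♯ up to A is 3 semitones, a half step narrower than a major third, so the interval is minor.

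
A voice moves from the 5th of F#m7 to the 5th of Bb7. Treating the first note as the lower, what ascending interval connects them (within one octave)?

diminished fourth

The 5th of F#m7 is C#; the 5th of Bb7 is F.
4 letter names make it a fourth; at 4 semitones (a half step narrower than perfect) the quality is diminished.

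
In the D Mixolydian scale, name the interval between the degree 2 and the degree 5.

Spelling the D Mixolydian scale: D E F♯ G A B C.
Degree 2 = E; 5th scale degree = A.
From E to A is 5 semitones, exactly the perfect fourth.

P4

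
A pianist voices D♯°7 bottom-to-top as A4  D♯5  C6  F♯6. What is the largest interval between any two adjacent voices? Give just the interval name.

diminished 7th

Adjacent intervals: A4→D♯5 = augmented fourth; D♯5→C6 = diminished seventh; C6→F♯6 = augmented fourth.
The largest is D♯5 to C6, a diminished seventh (9 semitones).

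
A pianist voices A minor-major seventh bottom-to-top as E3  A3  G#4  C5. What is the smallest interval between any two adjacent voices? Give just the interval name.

d4

Adjacent intervals: E3→A3 = perfect fourth; A3→G#4 = major seventh; G#4→C5 = diminished fourth.
The smallest is G#4 to C5, a diminished fourth (4 semitones).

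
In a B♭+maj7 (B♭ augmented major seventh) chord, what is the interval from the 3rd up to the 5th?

M3

Spelling the chord: B♭, D, F♯, A.
3rd = D; 5th = F♯.
D up to F♯ spans 3 letter names and 4 semitones — a major third.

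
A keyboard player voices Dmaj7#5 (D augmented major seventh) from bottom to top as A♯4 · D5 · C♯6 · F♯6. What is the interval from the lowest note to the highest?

m13

The outer voices are A♯4 and F♯6.
13 letter names make it a thirteenth; at 20 semitones (a half step narrower than major) the quality is minor.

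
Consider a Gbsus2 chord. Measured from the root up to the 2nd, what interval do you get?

major second

Spelling the chord: Gb, Ab, Db.
That puts Gb below Ab.
From Gb to Ab is 2 semitones, exactly the major second.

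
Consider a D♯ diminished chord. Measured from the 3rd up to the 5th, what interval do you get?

D♯ diminished is spelled D♯, F♯, A.
3rd = F♯; 5th = A.
From F♯ to A: 3 semitones over a third = minor.

minor 3rd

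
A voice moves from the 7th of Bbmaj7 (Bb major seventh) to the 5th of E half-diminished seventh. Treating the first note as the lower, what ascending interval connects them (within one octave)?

minor 2nd

Bbmaj7 (Bb major seventh) has A as its 7th, and E half-diminished seventh has Bb as its 5th.
A up to Bb is 1 semitone, a half step narrower than a major second, so the interval is minor.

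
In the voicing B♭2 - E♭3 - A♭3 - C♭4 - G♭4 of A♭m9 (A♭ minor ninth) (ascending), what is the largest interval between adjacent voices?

perfect 5th

Adjacent intervals: B♭2→E♭3 = perfect fourth; E♭3→A♭3 = perfect fourth; A♭3→C♭4 = minor third; C♭4→G♭4 = perfect fifth.
The largest is C♭4 to G♭4, a perfect fifth (7 semitones).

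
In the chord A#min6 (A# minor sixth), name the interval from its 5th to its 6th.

A#m6: A#-C#-E#-F##.
So we need the interval from E# up to F##.
E# up to F## spans 2 letter names and 2 semitones — a major second.

major 2nd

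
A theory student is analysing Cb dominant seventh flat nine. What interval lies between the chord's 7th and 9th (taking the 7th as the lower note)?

minor third

Cb7b9: Cb, Eb, Gb, Bbb, Dbb.
That puts Bbb below Dbb.
From Bbb to Dbb: 3 semitones over a third = minor.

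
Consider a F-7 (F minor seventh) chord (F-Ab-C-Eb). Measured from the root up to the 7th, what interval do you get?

minor 7th

The root is F and the 7th is Eb.
From F to Eb: 10 semitones over a seventh = minor.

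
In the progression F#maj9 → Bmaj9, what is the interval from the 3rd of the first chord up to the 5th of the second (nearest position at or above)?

The 3rd of F#maj9 is A#; the 5th of Bmaj9 is F#.
From A# to F#: 8 semitones over a sixth = minor.

minor sixth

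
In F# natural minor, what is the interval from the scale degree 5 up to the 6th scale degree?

minor second

F# natural minor: F# G# A B C# D E.
That puts C# below D.
From C# to D: 1 semitone over a second = minor.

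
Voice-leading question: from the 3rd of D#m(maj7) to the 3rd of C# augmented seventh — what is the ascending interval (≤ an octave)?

major seventh

The 3rd of D#m(maj7) is F#; the 3rd of C# augmented seventh is E#.
F# up to E# spans 7 letter names and 11 semitones — a major seventh.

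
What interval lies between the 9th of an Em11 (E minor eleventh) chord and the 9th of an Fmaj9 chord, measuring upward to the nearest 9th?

The 9th of Em11 (E minor eleventh) is F#; the 9th of Fmaj9 is G.
2 letter names make it a second; at 1 semitone (a half step narrower than major) the quality is minor.

minor second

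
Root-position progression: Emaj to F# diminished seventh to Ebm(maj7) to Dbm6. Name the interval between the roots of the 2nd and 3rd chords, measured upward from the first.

The roots are F# and Eb.
7 letter names make it a seventh; at 9 semitones (a whole step narrower than major) the quality is diminished.

diminished 7th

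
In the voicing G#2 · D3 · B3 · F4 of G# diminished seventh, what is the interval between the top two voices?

diminished fifth

Those voices are B3 and F4.
From B to F: 6 semitones over a fifth = diminished.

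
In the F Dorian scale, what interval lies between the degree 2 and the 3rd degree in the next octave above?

minor ninth

The scale runs F G Ab Bb C D Eb.
So we need the interval from G up to Ab.
9 letter names make it a ninth; at 13 semitones (a half step narrower than major) the quality is minor.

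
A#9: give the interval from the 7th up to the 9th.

A#9: A#, C##, E#, G#, B#.
That puts G# below B#.
G# up to B# spans 3 letter names and 4 semitones — a major third.

major third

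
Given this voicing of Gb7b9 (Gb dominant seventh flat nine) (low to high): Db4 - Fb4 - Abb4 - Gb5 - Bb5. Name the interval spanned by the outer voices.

The outer voices are Db4 and Bb5.
Counting 13 letters and 21 half steps from Db gives a major thirteenth.

major thirteenth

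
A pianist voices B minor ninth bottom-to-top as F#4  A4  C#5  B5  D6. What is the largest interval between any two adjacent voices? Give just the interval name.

Adjacent intervals: F#4→A4 = minor third; A4→C#5 = major third; C#5→B5 = minor seventh; B5→D6 = minor third.
The largest is C#5 to B5, a minor seventh (10 semitones).

minor 7th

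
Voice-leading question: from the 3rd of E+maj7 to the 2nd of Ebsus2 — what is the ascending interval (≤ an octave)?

E+maj7 has G# as its 3rd, and Ebsus2 has F as its 2nd.
G# up to F is 9 semitones, a whole step narrower than a major seventh, so the interval is diminished.

d7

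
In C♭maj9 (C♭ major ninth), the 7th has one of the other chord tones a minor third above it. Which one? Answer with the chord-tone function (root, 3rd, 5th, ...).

C♭maj9 (C♭ major ninth): C♭-E♭-G♭-B♭-D♭.
The 7th is B♭. A minor third above B♭ is D♭.
D♭ is the chord's 9th.

9th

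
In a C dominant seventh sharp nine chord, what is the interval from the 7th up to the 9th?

A3

C dominant seventh sharp nine is spelled C-E-G-B♭-D♯.
The 7th is B♭ and the 9th is D♯.
3 letter names make it a third; at 5 semitones (a half step wider than major) the quality is augmented.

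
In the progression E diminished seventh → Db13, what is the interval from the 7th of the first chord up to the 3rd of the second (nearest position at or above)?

The 7th of E diminished seventh is Db; the 3rd of Db13 is F.
From Db to F is 4 semitones, exactly the major third.

major third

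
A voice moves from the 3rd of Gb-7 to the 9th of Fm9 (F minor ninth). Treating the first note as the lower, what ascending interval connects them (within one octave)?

The 3rd of Gb-7 is Bbb; the 9th of Fm9 (F minor ninth) is G.
Bbb up to G is 10 semitones, a half step wider than a major sixth, so the interval is augmented.

augmented sixth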